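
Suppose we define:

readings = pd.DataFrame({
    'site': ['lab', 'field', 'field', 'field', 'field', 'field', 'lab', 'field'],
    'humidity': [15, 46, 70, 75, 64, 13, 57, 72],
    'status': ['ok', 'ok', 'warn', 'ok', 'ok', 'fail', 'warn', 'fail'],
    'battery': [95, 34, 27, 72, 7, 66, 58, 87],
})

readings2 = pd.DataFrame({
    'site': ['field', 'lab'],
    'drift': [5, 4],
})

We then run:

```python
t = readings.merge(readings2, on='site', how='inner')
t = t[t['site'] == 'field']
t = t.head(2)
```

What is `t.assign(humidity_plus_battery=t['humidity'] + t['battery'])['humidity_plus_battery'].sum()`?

177

merge on 'site' (how='inner') → 8 rows:
    site  humidity status  battery  drift
0    lab        15     ok       95      4
1  field        46     ok       34      5
2  field        70   warn       27      5
3  field        75     ok       72      5
4  field        64     ok        7      5
5  field        13   fail       66      5
6    lab        57   warn       58      4
7  field        72   fail       87      5
filter rows where site == 'field':
    site  humidity status  battery  drift
1  field        46     ok       34      5
2  field        70   warn       27      5
3  field        75     ok       72      5
4  field        64     ok        7      5
5  field        13   fail       66      5
7  field        72   fail       87      5
take first 2 rows:
    site  humidity status  battery  drift
1  field        46     ok       34      5
2  field        70   warn       27      5
add column humidity_plus_battery = t['humidity'] + t['battery']:
    site  humidity status  battery  drift  humidity_plus_battery
1  field        46     ok       34      5                     80
2  field        70   warn       27      5                     97
So sum() = 177.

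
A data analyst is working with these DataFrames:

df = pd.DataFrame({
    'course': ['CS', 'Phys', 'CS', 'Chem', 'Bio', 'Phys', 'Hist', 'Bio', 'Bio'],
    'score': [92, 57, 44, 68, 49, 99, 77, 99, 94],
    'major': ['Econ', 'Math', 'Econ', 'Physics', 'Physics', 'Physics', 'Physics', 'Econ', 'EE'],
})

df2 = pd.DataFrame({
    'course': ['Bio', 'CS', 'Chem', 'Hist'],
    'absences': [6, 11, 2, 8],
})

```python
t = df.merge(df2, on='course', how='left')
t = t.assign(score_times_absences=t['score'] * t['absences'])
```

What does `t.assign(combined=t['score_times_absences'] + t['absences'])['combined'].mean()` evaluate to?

merge on 'course' (how='left') → 9 rows:
  course  score    major  absences
0     CS     92     Econ      11.0
1   Phys     57     Math       NaN
2     CS     44     Econ      11.0
3   Chem     68  Physics       2.0
4    Bio     49  Physics       6.0
5   Phys     99  Physics       NaN
6   Hist     77  Physics       8.0
7    Bio     99     Econ       6.0
8    Bio     94       EE       6.0
add column score_times_absences = t['score'] * t['absences']:
  course  score    major  absences  score_times_absences
0     CS     92     Econ      11.0                1012.0
1   Phys     57     Math       NaN                   NaN
2     CS     44     Econ      11.0                 484.0
3   Chem     68  Physics       2.0                 136.0
4    Bio     49  Physics       6.0                 294.0
5   Phys     99  Physics       NaN                   NaN
6   Hist     77  Physics       8.0                 616.0
7    Bio     99     Econ       6.0                 594.0
8    Bio     94       EE       6.0                 564.0
add column combined = t['score_times_absences'] + t['absences']:
  course  score    major  absences  score_times_absences  combined
0     CS     92     Econ      11.0                1012.0    1023.0
1   Phys     57     Math       NaN                   NaN       NaN
2     CS     44     Econ      11.0                 484.0     495.0
3   Chem     68  Physics       2.0                 136.0     138.0
4    Bio     49  Physics       6.0                 294.0     300.0
5   Phys     99  Physics       NaN                   NaN       NaN
6   Hist     77  Physics       8.0                 616.0     624.0
7    Bio     99     Econ       6.0                 594.0     600.0
8    Bio     94       EE       6.0                 564.0     570.0

535.714285714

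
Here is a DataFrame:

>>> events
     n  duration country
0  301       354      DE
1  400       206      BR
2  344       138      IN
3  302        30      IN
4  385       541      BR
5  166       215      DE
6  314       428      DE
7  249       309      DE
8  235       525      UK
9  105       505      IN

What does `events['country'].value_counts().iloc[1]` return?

3

value_counts of country:
country
DE    4
IN    3
BR    2
UK    1
Name: count, dtype: int64
The value at position 1 is 3.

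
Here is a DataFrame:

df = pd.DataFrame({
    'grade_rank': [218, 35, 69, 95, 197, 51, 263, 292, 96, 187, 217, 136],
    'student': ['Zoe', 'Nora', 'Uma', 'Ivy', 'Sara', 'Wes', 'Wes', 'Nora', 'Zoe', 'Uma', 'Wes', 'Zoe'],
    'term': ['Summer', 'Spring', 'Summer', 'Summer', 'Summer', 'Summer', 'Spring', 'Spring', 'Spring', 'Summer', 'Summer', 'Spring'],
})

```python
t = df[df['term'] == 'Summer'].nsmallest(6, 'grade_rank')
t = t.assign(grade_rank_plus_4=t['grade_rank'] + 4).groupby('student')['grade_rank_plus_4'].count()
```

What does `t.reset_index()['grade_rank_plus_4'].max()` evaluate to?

2

filter rows where term == 'Summer':
    grade_rank student    term
0          218     Zoe  Summer
2           69     Uma  Summer
3           95     Ivy  Summer
4          197    Sara  Summer
5           51     Wes  Summer
9          187     Uma  Summer
10         217     Wes  Summer
take 6 rows with smallest grade_rank:
    grade_rank student    term
5           51     Wes  Summer
2           69     Uma  Summer
3           95     Ivy  Summer
9          187     Uma  Summer
4          197    Sara  Summer
10         217     Wes  Summer
add column grade_rank_plus_4 = t['grade_rank'] + 4:
    grade_rank student    term  grade_rank_plus_4
5           51     Wes  Summer                 55
2           69     Uma  Summer                 73
3           95     Ivy  Summer                 99
9          187     Uma  Summer                191
4          197    Sara  Summer                201
10         217     Wes  Summer                221
group by student, count of grade_rank_plus_4:
student
Ivy     1
Sara    1
Uma     2
Wes     2
Name: grade_rank_plus_4, dtype: int64
reset_index():
  student  grade_rank_plus_4
0     Ivy                  1
1    Sara                  1
2     Uma                  2
3     Wes                  2
Then the max of column 'grade_rank_plus_4': 2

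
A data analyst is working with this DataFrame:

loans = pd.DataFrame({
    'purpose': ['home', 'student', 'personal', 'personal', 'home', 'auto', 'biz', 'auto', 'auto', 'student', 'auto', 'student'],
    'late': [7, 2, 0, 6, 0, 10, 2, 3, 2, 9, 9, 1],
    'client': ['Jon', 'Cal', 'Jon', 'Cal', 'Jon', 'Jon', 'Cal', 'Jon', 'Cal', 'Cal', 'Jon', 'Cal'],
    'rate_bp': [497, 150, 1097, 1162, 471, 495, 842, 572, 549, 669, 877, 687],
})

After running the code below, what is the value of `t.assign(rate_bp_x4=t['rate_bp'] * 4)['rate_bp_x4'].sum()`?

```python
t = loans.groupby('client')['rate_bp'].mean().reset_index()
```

5378.66666667

group by client, mean of rate_bp:
client
Cal    676.500000
Jon    668.166667
Name: rate_bp, dtype: float64
reset_index():
  client     rate_bp
0    Cal  676.500000
1    Jon  668.166667
add column rate_bp_x4 = t['rate_bp'] * 4:
  client     rate_bp   rate_bp_x4
0    Cal  676.500000  2706.000000
1    Jon  668.166667  2672.666667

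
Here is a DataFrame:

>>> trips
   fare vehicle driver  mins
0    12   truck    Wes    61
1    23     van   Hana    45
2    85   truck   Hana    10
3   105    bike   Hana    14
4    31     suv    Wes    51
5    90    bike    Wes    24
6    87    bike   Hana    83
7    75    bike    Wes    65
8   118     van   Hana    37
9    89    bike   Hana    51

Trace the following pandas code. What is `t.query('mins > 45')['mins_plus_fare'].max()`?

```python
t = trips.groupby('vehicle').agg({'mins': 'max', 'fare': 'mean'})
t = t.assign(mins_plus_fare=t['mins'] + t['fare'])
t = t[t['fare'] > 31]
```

172.2

group by vehicle: max(mins), mean(fare):
         mins  fare
vehicle            
bike       83  89.2
suv        51  31.0
truck      61  48.5
van        45  70.5
add column mins_plus_fare = t['mins'] + t['fare']:
         mins  fare  mins_plus_fare
vehicle                            
bike       83  89.2           172.2
suv        51  31.0            82.0
truck      61  48.5           109.5
van        45  70.5           115.5
filter rows where fare > 31:
         mins  fare  mins_plus_fare
vehicle                            
bike       83  89.2           172.2
truck      61  48.5           109.5
van        45  70.5           115.5
filter rows where mins > 45:
         mins  fare  mins_plus_fare
vehicle                            
bike       83  89.2           172.2
truck      61  48.5           109.5
So max() = 172.2.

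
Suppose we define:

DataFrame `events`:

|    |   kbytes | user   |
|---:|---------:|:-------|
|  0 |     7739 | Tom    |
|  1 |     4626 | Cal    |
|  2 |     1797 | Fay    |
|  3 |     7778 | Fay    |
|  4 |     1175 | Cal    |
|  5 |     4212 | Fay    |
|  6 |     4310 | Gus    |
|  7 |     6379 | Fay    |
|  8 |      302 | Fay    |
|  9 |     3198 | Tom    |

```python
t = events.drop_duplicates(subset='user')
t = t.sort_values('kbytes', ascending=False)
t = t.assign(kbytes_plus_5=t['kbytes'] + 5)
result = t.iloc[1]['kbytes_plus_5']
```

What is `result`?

4631

drop duplicate user (keep=first):
   kbytes user
0    7739  Tom
1    4626  Cal
2    1797  Fay
6    4310  Gus
sort by kbytes descending:
   kbytes user
0    7739  Tom
1    4626  Cal
6    4310  Gus
2    1797  Fay
add column kbytes_plus_5 = t['kbytes'] + 5:
   kbytes user  kbytes_plus_5
0    7739  Tom           7744
1    4626  Cal           4631
6    4310  Gus           4315
2    1797  Fay           1802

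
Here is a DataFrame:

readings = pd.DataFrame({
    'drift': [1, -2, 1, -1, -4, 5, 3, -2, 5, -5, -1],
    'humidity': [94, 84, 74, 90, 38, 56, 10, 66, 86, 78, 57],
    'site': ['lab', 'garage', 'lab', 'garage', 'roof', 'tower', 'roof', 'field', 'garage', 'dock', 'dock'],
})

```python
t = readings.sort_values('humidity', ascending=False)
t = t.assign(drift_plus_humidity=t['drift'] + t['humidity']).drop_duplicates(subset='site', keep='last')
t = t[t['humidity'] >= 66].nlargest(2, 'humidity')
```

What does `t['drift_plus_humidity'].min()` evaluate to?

75

sort by humidity descending:
    drift  humidity    site
0       1        94     lab
3      -1        90  garage
8       5        86  garage
1      -2        84  garage
9      -5        78    dock
2       1        74     lab
7      -2        66   field
10     -1        57    dock
5       5        56   tower
4      -4        38    roof
6       3        10    roof
add column drift_plus_humidity = t['drift'] + t['humidity']:
    drift  humidity    site  drift_plus_humidity
0       1        94     lab                   95
3      -1        90  garage                   89
8       5        86  garage                   91
1      -2        84  garage                   82
9      -5        78    dock                   73
2       1        74     lab                   75
7      -2        66   field                   64
10     -1        57    dock                   56
5       5        56   tower                   61
4      -4        38    roof                   34
6       3        10    roof                   13
drop duplicate site (keep=last):
    drift  humidity    site  drift_plus_humidity
1      -2        84  garage                   82
2       1        74     lab                   75
7      -2        66   field                   64
10     -1        57    dock                   56
5       5        56   tower                   61
6       3        10    roof                   13
filter rows where humidity >= 66:
   drift  humidity    site  drift_plus_humidity
1     -2        84  garage                   82
2      1        74     lab                   75
7     -2        66   field                   64
take 2 rows with largest humidity:
   drift  humidity    site  drift_plus_humidity
1     -2        84  garage                   82
2      1        74     lab                   75
The min of column 'drift_plus_humidity' is 75.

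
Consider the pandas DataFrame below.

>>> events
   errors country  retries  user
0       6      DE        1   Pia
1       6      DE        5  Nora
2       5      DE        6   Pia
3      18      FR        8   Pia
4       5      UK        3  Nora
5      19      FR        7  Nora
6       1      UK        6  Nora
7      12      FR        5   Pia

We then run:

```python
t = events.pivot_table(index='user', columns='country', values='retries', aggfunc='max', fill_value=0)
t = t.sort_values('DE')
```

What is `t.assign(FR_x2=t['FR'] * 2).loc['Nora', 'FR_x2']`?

pivot: rows=user, cols=country, max(retries):
country  DE  FR  UK
user               
Nora      5   7   6
Pia       6   8   0
sort by DE:
country  DE  FR  UK
user               
Nora      5   7   6
Pia       6   8   0
add column FR_x2 = t['FR'] * 2:
country  DE  FR  UK  FR_x2
user                      
Nora      5   7   6     14
Pia       6   8   0     16
Hence 14.

14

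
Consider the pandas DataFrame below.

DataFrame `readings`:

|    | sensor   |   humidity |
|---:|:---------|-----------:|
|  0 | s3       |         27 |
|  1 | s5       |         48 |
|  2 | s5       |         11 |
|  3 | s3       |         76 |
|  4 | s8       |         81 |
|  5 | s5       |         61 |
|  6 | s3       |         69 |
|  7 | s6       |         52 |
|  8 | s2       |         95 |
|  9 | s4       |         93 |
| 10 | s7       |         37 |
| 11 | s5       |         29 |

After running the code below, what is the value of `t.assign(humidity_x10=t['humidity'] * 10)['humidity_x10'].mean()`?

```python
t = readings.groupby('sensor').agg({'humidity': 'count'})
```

group by sensor, count of humidity:
        humidity
sensor          
s2             1
s3             3
s4             1
s5             4
s6             1
s7             1
s8             1
add column humidity_x10 = t['humidity'] * 10:
        humidity  humidity_x10
sensor                        
s2             1            10
s3             3            30
s4             1            10
s5             4            40
s6             1            10
s7             1            10
s8             1            10
So mean() = 17.1428571429.

17.1428571429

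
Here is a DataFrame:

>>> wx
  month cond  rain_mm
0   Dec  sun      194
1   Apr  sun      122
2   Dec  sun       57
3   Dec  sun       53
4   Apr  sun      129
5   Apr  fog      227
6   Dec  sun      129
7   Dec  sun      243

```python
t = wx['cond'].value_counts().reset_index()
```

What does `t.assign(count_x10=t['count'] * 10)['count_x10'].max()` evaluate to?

value_counts of cond:
cond
sun    7
fog    1
Name: count, dtype: int64
reset_index():
  cond  count
0  sun      7
1  fog      1
add column count_x10 = t['count'] * 10:
  cond  count  count_x10
0  sun      7         70
1  fog      1         10

70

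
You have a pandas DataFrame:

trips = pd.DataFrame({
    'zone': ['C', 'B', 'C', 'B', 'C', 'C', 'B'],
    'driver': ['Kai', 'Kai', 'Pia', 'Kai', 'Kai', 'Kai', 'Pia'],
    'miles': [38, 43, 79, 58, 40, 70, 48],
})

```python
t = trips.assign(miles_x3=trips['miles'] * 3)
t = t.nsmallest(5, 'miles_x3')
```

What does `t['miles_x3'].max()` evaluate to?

174

add column miles_x3 = trips['miles'] * 3:
  zone driver  miles  miles_x3
0    C    Kai     38       114
1    B    Kai     43       129
2    C    Pia     79       237
3    B    Kai     58       174
4    C    Kai     40       120
5    C    Kai     70       210
6    B    Pia     48       144
take 5 rows with smallest miles_x3:
  zone driver  miles  miles_x3
0    C    Kai     38       114
4    C    Kai     40       120
1    B    Kai     43       129
6    B    Pia     48       144
3    B    Kai     58       174
Then the max of column 'miles_x3': 174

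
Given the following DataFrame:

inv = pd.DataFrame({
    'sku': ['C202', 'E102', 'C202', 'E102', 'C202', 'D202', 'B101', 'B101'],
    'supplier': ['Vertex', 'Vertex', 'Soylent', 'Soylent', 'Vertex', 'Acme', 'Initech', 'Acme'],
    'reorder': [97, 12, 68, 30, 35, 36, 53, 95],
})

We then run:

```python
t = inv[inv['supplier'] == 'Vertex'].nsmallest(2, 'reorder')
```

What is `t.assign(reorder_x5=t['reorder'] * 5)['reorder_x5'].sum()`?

filter rows where supplier == 'Vertex':
    sku supplier  reorder
0  C202   Vertex       97
1  E102   Vertex       12
4  C202   Vertex       35
take 2 rows with smallest reorder:
    sku supplier  reorder
1  E102   Vertex       12
4  C202   Vertex       35
add column reorder_x5 = t['reorder'] * 5:
    sku supplier  reorder  reorder_x5
1  E102   Vertex       12          60
4  C202   Vertex       35         175

235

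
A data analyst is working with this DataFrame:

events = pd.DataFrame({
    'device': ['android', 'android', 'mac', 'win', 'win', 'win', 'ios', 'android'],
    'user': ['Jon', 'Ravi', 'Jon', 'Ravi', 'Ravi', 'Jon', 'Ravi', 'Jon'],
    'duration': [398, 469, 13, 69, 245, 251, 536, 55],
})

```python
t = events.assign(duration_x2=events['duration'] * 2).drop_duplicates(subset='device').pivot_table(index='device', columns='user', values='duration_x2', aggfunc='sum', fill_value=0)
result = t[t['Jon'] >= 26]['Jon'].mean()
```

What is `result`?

add column duration_x2 = events['duration'] * 2:
    device  user  duration  duration_x2
0  android   Jon       398          796
1  android  Ravi       469          938
2      mac   Jon        13           26
3      win  Ravi        69          138
4      win  Ravi       245          490
5      win   Jon       251          502
6      ios  Ravi       536         1072
7  android   Jon        55          110
drop duplicate device (keep=first):
    device  user  duration  duration_x2
0  android   Jon       398          796
2      mac   Jon        13           26
3      win  Ravi        69          138
6      ios  Ravi       536         1072
pivot: rows=device, cols=user, sum(duration_x2):
user     Jon  Ravi
device            
android  796     0
ios        0  1072
mac       26     0
win        0   138
filter rows where Jon >= 26:
user     Jon  Ravi
device            
android  796     0
mac       26     0

411.0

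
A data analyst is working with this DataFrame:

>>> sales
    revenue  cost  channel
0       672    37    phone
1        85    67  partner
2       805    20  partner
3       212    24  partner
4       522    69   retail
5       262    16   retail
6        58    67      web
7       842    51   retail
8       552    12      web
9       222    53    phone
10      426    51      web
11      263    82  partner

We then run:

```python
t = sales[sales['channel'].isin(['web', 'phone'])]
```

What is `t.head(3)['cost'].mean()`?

38.6666666667

filter rows where channel in ['web', 'phone']:
    revenue  cost channel
0       672    37   phone
6        58    67     web
8       552    12     web
9       222    53   phone
10      426    51     web
take first 3 rows:
   revenue  cost channel
0      672    37   phone
6       58    67     web
8      552    12     web
mean of column 'cost' → 38.6666666667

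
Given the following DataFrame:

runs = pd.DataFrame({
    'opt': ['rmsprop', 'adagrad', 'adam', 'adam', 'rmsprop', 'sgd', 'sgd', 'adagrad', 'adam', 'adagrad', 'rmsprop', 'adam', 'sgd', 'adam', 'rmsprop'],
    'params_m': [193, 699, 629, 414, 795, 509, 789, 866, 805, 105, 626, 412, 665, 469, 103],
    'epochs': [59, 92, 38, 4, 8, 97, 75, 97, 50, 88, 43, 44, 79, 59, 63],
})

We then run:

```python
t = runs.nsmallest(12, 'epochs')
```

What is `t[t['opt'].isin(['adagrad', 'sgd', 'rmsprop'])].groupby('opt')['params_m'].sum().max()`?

take 12 rows with smallest epochs:
        opt  params_m  epochs
3      adam       414       4
4   rmsprop       795       8
2      adam       629      38
10  rmsprop       626      43
11     adam       412      44
8      adam       805      50
0   rmsprop       193      59
13     adam       469      59
14  rmsprop       103      63
6       sgd       789      75
12      sgd       665      79
9   adagrad       105      88
filter rows where opt in ['adagrad', 'sgd', 'rmsprop']:
        opt  params_m  epochs
4   rmsprop       795       8
10  rmsprop       626      43
0   rmsprop       193      59
14  rmsprop       103      63
6       sgd       789      75
12      sgd       665      79
9   adagrad       105      88
group by opt, sum of params_m:
opt
adagrad     105
rmsprop    1717
sgd        1454
Name: params_m, dtype: int64
Finally, max of the resulting series = 1717.

1717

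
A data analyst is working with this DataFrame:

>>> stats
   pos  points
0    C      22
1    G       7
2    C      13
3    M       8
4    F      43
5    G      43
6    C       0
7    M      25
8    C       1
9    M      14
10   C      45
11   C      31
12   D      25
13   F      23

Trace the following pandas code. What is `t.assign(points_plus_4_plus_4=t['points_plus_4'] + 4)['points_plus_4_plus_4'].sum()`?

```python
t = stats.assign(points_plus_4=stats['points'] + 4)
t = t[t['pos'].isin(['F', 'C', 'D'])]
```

275

add column points_plus_4 = stats['points'] + 4:
   pos  points  points_plus_4
0    C      22             26
1    G       7             11
2    C      13             17
3    M       8             12
4    F      43             47
5    G      43             47
6    C       0              4
7    M      25             29
8    C       1              5
9    M      14             18
10   C      45             49
11   C      31             35
12   D      25             29
13   F      23             27
filter rows where pos in ['F', 'C', 'D']:
   pos  points  points_plus_4
0    C      22             26
2    C      13             17
4    F      43             47
6    C       0              4
8    C       1              5
10   C      45             49
11   C      31             35
12   D      25             29
13   F      23             27
add column points_plus_4_plus_4 = t['points_plus_4'] + 4:
   pos  points  points_plus_4  points_plus_4_plus_4
0    C      22             26                    30
2    C      13             17                    21
4    F      43             47                    51
6    C       0              4                     8
8    C       1              5                     9
10   C      45             49                    53
11   C      31             35                    39
12   D      25             29                    33
13   F      23             27                    31
The sum of column 'points_plus_4_plus_4' is 275.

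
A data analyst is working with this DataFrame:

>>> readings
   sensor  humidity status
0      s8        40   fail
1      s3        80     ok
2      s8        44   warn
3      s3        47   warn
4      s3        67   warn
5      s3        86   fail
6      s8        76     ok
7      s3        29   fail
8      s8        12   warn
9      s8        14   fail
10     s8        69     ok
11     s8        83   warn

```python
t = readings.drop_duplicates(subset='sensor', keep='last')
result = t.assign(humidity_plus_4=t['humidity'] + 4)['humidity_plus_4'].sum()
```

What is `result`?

120

drop duplicate sensor (keep=last):
   sensor  humidity status
7      s3        29   fail
11     s8        83   warn
add column humidity_plus_4 = t['humidity'] + 4:
   sensor  humidity status  humidity_plus_4
7      s3        29   fail               33
11     s8        83   warn               87
Hence 120.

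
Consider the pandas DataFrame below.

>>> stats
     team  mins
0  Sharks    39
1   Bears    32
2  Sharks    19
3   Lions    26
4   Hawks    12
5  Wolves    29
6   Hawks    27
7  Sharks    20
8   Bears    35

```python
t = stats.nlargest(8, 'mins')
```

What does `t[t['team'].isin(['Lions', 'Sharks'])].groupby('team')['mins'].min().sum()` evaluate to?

take 8 rows with largest mins:
     team  mins
0  Sharks    39
8   Bears    35
1   Bears    32
5  Wolves    29
6   Hawks    27
3   Lions    26
7  Sharks    20
2  Sharks    19
filter rows where team in ['Lions', 'Sharks']:
     team  mins
0  Sharks    39
3   Lions    26
7  Sharks    20
2  Sharks    19
group by team, min of mins:
team
Lions     26
Sharks    19
Name: mins, dtype: int64
Finally, sum of the resulting series = 45.

45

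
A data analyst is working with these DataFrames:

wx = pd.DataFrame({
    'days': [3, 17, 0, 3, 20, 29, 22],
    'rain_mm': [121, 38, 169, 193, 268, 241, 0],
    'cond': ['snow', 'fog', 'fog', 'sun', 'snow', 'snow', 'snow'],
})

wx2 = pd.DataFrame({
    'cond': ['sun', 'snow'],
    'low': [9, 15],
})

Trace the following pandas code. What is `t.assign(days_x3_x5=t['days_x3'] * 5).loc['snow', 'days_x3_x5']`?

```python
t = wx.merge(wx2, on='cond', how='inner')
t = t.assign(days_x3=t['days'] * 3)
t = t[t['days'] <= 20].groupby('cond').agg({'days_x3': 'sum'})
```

345

merge on 'cond' (how='inner') → 5 rows:
   days  rain_mm  cond  low
0     3      121  snow   15
1     3      193   sun    9
2    20      268  snow   15
3    29      241  snow   15
4    22        0  snow   15
add column days_x3 = t['days'] * 3:
   days  rain_mm  cond  low  days_x3
0     3      121  snow   15        9
1     3      193   sun    9        9
2    20      268  snow   15       60
3    29      241  snow   15       87
4    22        0  snow   15       66
filter rows where days <= 20:
   days  rain_mm  cond  low  days_x3
0     3      121  snow   15        9
1     3      193   sun    9        9
2    20      268  snow   15       60
group by cond, sum of days_x3:
      days_x3
cond         
snow       69
sun         9
add column days_x3_x5 = t['days_x3'] * 5:
      days_x3  days_x3_x5
cond                     
snow       69         345
sun         9          45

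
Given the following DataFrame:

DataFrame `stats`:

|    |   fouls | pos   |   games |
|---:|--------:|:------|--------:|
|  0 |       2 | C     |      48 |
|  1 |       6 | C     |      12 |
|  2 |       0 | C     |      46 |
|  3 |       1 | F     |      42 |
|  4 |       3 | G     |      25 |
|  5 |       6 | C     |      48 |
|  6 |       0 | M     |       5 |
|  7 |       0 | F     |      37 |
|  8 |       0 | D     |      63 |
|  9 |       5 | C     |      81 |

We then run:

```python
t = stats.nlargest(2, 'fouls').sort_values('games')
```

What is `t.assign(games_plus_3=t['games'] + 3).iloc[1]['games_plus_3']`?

51

take 2 rows with largest fouls:
   fouls pos  games
1      6   C     12
5      6   C     48
sort by games:
   fouls pos  games
1      6   C     12
5      6   C     48
add column games_plus_3 = t['games'] + 3:
   fouls pos  games  games_plus_3
1      6   C     12            15
5      6   C     48            51
The value at position 1, column 'games_plus_3' is 51.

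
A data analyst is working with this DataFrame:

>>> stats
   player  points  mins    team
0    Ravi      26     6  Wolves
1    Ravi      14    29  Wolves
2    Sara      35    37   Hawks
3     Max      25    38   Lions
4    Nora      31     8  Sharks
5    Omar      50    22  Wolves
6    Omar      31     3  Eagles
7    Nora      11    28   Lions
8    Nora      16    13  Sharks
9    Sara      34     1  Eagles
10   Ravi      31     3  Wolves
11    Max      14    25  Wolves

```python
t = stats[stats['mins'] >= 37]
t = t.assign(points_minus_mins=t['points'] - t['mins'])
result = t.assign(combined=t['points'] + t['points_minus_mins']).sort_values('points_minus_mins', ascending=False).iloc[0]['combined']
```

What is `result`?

filter rows where mins >= 37:
  player  points  mins   team
2   Sara      35    37  Hawks
3    Max      25    38  Lions
add column points_minus_mins = t['points'] - t['mins']:
  player  points  mins   team  points_minus_mins
2   Sara      35    37  Hawks                 -2
3    Max      25    38  Lions                -13
add column combined = t['points'] + t['points_minus_mins']:
  player  points  mins   team  points_minus_mins  combined
2   Sara      35    37  Hawks                 -2        33
3    Max      25    38  Lions                -13        12
sort by points_minus_mins descending:
  player  points  mins   team  points_minus_mins  combined
2   Sara      35    37  Hawks                 -2        33
3    Max      25    38  Lions                -13        12

33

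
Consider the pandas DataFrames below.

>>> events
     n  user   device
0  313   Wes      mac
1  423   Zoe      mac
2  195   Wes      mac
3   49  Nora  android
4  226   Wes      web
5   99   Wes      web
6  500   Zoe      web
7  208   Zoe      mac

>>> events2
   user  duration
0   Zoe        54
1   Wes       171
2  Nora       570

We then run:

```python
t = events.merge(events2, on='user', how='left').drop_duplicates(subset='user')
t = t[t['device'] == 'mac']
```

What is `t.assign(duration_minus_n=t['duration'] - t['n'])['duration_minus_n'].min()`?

merge on 'user' (how='left') → 8 rows:
     n  user   device  duration
0  313   Wes      mac       171
1  423   Zoe      mac        54
2  195   Wes      mac       171
3   49  Nora  android       570
4  226   Wes      web       171
5   99   Wes      web       171
6  500   Zoe      web        54
7  208   Zoe      mac        54
drop duplicate user (keep=first):
     n  user   device  duration
0  313   Wes      mac       171
1  423   Zoe      mac        54
3   49  Nora  android       570
filter rows where device == 'mac':
     n user device  duration
0  313  Wes    mac       171
1  423  Zoe    mac        54
add column duration_minus_n = t['duration'] - t['n']:
     n user device  duration  duration_minus_n
0  313  Wes    mac       171              -142
1  423  Zoe    mac        54              -369
Hence -369.

-369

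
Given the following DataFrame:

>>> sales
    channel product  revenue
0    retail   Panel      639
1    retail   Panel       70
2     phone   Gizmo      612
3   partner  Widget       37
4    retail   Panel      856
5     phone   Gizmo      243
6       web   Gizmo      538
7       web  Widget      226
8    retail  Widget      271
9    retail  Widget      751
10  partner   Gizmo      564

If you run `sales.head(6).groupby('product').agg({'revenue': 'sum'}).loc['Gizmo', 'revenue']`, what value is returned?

855

take first 6 rows:
   channel product  revenue
0   retail   Panel      639
1   retail   Panel       70
2    phone   Gizmo      612
3  partner  Widget       37
4   retail   Panel      856
5    phone   Gizmo      243
group by product, sum of revenue:
         revenue
product         
Gizmo        855
Panel       1565
Widget        37
Reading off the value at row 'Gizmo', column 'revenue', we get 855.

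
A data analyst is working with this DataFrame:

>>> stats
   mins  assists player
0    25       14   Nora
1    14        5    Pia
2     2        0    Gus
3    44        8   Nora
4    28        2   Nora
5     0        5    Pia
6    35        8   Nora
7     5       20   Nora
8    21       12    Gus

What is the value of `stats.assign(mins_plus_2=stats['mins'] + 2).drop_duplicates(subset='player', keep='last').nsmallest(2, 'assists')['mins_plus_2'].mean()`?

add column mins_plus_2 = stats['mins'] + 2:
   mins  assists player  mins_plus_2
0    25       14   Nora           27
1    14        5    Pia           16
2     2        0    Gus            4
3    44        8   Nora           46
4    28        2   Nora           30
5     0        5    Pia            2
6    35        8   Nora           37
7     5       20   Nora            7
8    21       12    Gus           23
drop duplicate player (keep=last):
   mins  assists player  mins_plus_2
5     0        5    Pia            2
7     5       20   Nora            7
8    21       12    Gus           23
take 2 rows with smallest assists:
   mins  assists player  mins_plus_2
5     0        5    Pia            2
8    21       12    Gus           23
Reading off the mean of column 'mins_plus_2', we get 12.5.

12.5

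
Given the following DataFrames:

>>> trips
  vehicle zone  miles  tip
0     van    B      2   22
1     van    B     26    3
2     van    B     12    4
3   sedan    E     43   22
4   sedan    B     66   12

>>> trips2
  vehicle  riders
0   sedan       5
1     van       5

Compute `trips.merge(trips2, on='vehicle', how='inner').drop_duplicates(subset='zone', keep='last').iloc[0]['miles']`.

merge on 'vehicle' (how='inner') → 5 rows:
  vehicle zone  miles  tip  riders
0     van    B      2   22       5
1     van    B     26    3       5
2     van    B     12    4       5
3   sedan    E     43   22       5
4   sedan    B     66   12       5
drop duplicate zone (keep=last):
  vehicle zone  miles  tip  riders
3   sedan    E     43   22       5
4   sedan    B     66   12       5
The value at position 0, column 'miles' is 43.

43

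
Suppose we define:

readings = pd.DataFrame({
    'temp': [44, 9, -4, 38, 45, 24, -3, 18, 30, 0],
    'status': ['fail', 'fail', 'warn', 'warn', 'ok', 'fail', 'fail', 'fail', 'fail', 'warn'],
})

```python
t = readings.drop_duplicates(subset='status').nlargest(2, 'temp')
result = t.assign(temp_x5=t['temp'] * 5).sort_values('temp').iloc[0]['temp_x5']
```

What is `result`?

220

drop duplicate status (keep=first):
   temp status
0    44   fail
2    -4   warn
4    45     ok
take 2 rows with largest temp:
   temp status
4    45     ok
0    44   fail
add column temp_x5 = t['temp'] * 5:
   temp status  temp_x5
4    45     ok      225
0    44   fail      220
sort by temp:
   temp status  temp_x5
0    44   fail      220
4    45     ok      225
Reading off the value at position 0, column 'temp_x5', we get 220.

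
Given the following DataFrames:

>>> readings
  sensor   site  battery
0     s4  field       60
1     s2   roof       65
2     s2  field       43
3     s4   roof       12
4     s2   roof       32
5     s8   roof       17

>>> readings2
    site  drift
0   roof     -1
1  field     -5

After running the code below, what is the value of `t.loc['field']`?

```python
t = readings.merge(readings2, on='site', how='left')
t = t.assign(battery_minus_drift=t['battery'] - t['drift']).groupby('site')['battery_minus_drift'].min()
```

48

merge on 'site' (how='left') → 6 rows:
  sensor   site  battery  drift
0     s4  field       60     -5
1     s2   roof       65     -1
2     s2  field       43     -5
3     s4   roof       12     -1
4     s2   roof       32     -1
5     s8   roof       17     -1
add column battery_minus_drift = t['battery'] - t['drift']:
  sensor   site  battery  drift  battery_minus_drift
0     s4  field       60     -5                   65
1     s2   roof       65     -1                   66
2     s2  field       43     -5                   48
3     s4   roof       12     -1                   13
4     s2   roof       32     -1                   33
5     s8   roof       17     -1                   18
group by site, min of battery_minus_drift:
site
field    48
roof     13
Name: battery_minus_drift, dtype: int64
value at index 'field' → 48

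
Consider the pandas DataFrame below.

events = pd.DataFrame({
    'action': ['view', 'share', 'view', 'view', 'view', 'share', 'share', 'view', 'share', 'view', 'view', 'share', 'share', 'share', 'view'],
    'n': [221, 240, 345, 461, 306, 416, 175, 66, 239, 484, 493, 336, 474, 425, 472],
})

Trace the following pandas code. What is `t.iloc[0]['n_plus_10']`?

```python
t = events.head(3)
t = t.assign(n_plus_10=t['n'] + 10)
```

231

take first 3 rows:
  action    n
0   view  221
1  share  240
2   view  345
add column n_plus_10 = t['n'] + 10:
  action    n  n_plus_10
0   view  221        231
1  share  240        250
2   view  345        355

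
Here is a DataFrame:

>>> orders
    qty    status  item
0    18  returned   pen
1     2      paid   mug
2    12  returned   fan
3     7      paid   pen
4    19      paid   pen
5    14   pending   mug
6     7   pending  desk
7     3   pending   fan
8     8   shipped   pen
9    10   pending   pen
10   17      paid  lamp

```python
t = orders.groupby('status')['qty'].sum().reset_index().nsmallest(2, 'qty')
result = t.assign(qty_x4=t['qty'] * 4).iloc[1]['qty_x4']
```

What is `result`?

group by status, sum of qty:
status
paid        45
pending     34
returned    30
shipped      8
Name: qty, dtype: int64
reset_index():
     status  qty
0      paid   45
1   pending   34
2  returned   30
3   shipped    8
take 2 rows with smallest qty:
     status  qty
3   shipped    8
2  returned   30
add column qty_x4 = t['qty'] * 4:
     status  qty  qty_x4
3   shipped    8      32
2  returned   30     120
Hence 120.

120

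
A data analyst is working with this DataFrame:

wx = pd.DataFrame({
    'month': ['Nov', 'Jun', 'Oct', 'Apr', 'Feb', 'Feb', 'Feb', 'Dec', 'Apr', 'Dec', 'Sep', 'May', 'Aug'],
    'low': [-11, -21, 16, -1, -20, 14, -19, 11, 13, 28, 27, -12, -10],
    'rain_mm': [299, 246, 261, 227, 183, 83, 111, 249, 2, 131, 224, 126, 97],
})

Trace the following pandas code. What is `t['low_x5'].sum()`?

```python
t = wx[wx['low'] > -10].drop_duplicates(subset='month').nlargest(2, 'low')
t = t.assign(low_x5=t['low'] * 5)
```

215

filter rows where low > -10:
   month  low  rain_mm
2    Oct   16      261
3    Apr   -1      227
5    Feb   14       83
7    Dec   11      249
8    Apr   13        2
9    Dec   28      131
10   Sep   27      224
drop duplicate month (keep=first):
   month  low  rain_mm
2    Oct   16      261
3    Apr   -1      227
5    Feb   14       83
7    Dec   11      249
10   Sep   27      224
take 2 rows with largest low:
   month  low  rain_mm
10   Sep   27      224
2    Oct   16      261
add column low_x5 = t['low'] * 5:
   month  low  rain_mm  low_x5
10   Sep   27      224     135
2    Oct   16      261      80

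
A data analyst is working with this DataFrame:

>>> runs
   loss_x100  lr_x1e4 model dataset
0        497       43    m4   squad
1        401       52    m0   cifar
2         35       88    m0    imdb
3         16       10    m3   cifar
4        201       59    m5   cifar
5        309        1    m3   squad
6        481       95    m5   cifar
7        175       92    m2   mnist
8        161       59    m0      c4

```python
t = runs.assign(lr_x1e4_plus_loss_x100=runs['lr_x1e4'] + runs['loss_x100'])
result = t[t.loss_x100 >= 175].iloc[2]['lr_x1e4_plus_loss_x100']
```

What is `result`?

260

add column lr_x1e4_plus_loss_x100 = runs['lr_x1e4'] + runs['loss_x100']:
   loss_x100  lr_x1e4 model dataset  lr_x1e4_plus_loss_x100
0        497       43    m4   squad                     540
1        401       52    m0   cifar                     453
2         35       88    m0    imdb                     123
3         16       10    m3   cifar                      26
4        201       59    m5   cifar                     260
5        309        1    m3   squad                     310
6        481       95    m5   cifar                     576
7        175       92    m2   mnist                     267
8        161       59    m0      c4                     220
filter rows where loss_x100 >= 175:
   loss_x100  lr_x1e4 model dataset  lr_x1e4_plus_loss_x100
0        497       43    m4   squad                     540
1        401       52    m0   cifar                     453
4        201       59    m5   cifar                     260
5        309        1    m3   squad                     310
6        481       95    m5   cifar                     576
7        175       92    m2   mnist                     267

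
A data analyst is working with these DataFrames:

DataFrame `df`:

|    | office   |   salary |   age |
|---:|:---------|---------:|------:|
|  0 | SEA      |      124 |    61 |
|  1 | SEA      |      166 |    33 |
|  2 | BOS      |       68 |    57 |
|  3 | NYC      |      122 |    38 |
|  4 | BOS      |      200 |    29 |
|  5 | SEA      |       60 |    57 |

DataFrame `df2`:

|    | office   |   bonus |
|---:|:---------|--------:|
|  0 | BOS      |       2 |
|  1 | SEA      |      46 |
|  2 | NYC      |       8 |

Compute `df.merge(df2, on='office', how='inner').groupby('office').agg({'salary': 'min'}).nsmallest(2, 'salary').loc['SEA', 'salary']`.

60

merge on 'office' (how='inner') → 6 rows:
  office  salary  age  bonus
0    SEA     124   61     46
1    SEA     166   33     46
2    BOS      68   57      2
3    NYC     122   38      8
4    BOS     200   29      2
5    SEA      60   57     46
group by office, min of salary:
        salary
office        
BOS         68
NYC        122
SEA         60
take 2 rows with smallest salary:
        salary
office        
SEA         60
BOS         68
Finally, value at row 'SEA', column 'salary' = 60.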